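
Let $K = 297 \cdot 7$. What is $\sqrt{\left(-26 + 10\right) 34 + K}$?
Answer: $\sqrt{1535} \approx 39.179$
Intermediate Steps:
$K = 2079$
$\sqrt{\left(-26 + 10\right) 34 + K} = \sqrt{\left(-26 + 10\right) 34 + 2079} = \sqrt{\left(-16\right) 34 + 2079} = \sqrt{-544 + 2079} = \sqrt{1535}$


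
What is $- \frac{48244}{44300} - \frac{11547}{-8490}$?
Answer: $\frac{1699009}{6268450} \approx 0.27104$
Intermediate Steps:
$- \frac{48244}{44300} - \frac{11547}{-8490} = \left(-48244\right) \frac{1}{44300} - - \frac{3849}{2830} = - \frac{12061}{11075} + \frac{3849}{2830} = \frac{1699009}{6268450}$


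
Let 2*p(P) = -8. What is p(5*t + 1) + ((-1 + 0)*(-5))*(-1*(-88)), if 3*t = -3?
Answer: 436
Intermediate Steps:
t = -1 (t = (1/3)*(-3) = -1)
p(P) = -4 (p(P) = (1/2)*(-8) = -4)
p(5*t + 1) + ((-1 + 0)*(-5))*(-1*(-88)) = -4 + ((-1 + 0)*(-5))*(-1*(-88)) = -4 - 1*(-5)*88 = -4 + 5*88 = -4 + 440 = 436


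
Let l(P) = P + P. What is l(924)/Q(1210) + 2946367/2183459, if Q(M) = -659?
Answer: -2093376379/1438899481 ≈ -1.4548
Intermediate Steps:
l(P) = 2*P
l(924)/Q(1210) + 2946367/2183459 = (2*924)/(-659) + 2946367/2183459 = 1848*(-1/659) + 2946367*(1/2183459) = -1848/659 + 2946367/2183459 = -2093376379/1438899481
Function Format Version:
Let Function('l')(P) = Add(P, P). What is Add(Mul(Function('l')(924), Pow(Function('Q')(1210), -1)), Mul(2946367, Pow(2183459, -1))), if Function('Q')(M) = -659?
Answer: Rational(-2093376379, 1438899481) ≈ -1.4548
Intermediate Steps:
Function('l')(P) = Mul(2, P)
Add(Mul(Function('l')(924), Pow(Function('Q')(1210), -1)), Mul(2946367, Pow(2183459, -1))) = Add(Mul(Mul(2, 924), Pow(-659, -1)), Mul(2946367, Pow(2183459, -1))) = Add(Mul(1848, Rational(-1, 659)), Mul(2946367, Rational(1, 2183459))) = Add(Rational(-1848, 659), Rational(2946367, 2183459)) = Rational(-2093376379, 1438899481)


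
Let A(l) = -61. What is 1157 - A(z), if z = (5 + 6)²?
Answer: 1218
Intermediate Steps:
z = 121 (z = 11² = 121)
1157 - A(z) = 1157 - 1*(-61) = 1157 + 61 = 1218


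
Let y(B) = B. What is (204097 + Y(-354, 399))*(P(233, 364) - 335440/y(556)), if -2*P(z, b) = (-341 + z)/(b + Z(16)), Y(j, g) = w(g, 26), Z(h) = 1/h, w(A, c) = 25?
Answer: -99685918873288/809675 ≈ -1.2312e+8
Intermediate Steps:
Y(j, g) = 25
P(z, b) = -(-341 + z)/(2*(1/16 + b)) (P(z, b) = -(-341 + z)/(2*(b + 1/16)) = -(-341 + z)/(2*(1/16 + b)))
(204097 + Y(-354, 399))*(P(233, 364) - 335440/y(556)) = (204097 + 25)*(8*(341 - 1*233)/(1 + 16*364) - 335440/556) = 204122*(8*(341 - 233)/(1 + 5824) - 335440*1/556) = 204122*(8*108/5825 - 83860/139) = 204122*(8*(1/5825)*108 - 83860/139) = 204122*(864/5825 - 83860/139) = 204122*(-488364404/809675) = -99685918873288/809675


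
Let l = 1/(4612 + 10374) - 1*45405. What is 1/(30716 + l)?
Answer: -14986/220129353 ≈ -6.8078e-5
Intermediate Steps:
l = -680439329/14986 (l = 1/14986 - 45405 = -680439329/14986 ≈ -45405.)
1/(30716 + l) = 1/(30716 - 680439329/14986) = 1/(-220129353/14986) = -14986/220129353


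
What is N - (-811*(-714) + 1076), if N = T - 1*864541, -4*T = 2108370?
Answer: -3943527/2 ≈ -1.9718e+6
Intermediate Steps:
T = -1054185/2 (T = -1/4*2108370 = -1054185/2 ≈ -5.2709e+5)
N = -2783267/2 (N = -1054185/2 - 1*864541 = -1054185/2 - 864541 = -2783267/2 ≈ -1.3916e+6)
N - (-811*(-714) + 1076) = -2783267/2 - (-811*(-714) + 1076) = -2783267/2 - (579054 + 1076) = -2783267/2 - 1*580130 = -2783267/2 - 580130 = -3943527/2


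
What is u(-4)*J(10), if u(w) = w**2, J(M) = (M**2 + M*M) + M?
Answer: 3360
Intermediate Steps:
J(M) = M + 2*M**2 (J(M) = (M**2 + M**2) + M = 2*M**2 + M = M + 2*M**2)
u(-4)*J(10) = (-4)**2*(10*(1 + 2*10)) = 16*(10*(1 + 20)) = 16*(10*21) = 16*210 = 3360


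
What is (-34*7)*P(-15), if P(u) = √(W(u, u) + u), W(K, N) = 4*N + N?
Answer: -714*I*√10 ≈ -2257.9*I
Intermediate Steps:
W(K, N) = 5*N
P(u) = √6*√u (P(u) = √(5*u + u) = √(6*u) = √6*√u)
(-34*7)*P(-15) = (-34*7)*(√6*√(-15)) = -238*√6*I*√15 = -714*I*√10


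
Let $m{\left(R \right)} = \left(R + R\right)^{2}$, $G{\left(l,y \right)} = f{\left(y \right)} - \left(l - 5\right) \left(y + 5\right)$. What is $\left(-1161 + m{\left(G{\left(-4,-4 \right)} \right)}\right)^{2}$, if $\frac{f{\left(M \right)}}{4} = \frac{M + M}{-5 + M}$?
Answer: $\frac{1845991225}{6561} \approx 2.8136 \cdot 10^{5}$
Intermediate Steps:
$f{\left(M \right)} = \frac{8 M}{-5 + M}$ ($f{\left(M \right)} = 4 \frac{M + M}{-5 + M} = 4 \frac{2 M}{-5 + M} = \frac{8 M}{-5 + M}$)
$G{\left(l,y \right)} = - \left(-5 + l\right) \left(5 + y\right) + \frac{8 y}{-5 + y}$ ($G{\left(l,y \right)} = \frac{8 y}{-5 + y} - \left(l - 5\right) \left(y + 5\right) = \frac{8 y}{-5 + y} - \left(-5 + l\right) \left(5 + y\right) = - \left(-5 + l\right) \left(5 + y\right) + \frac{8 y}{-5 + y}$)
$m{\left(R \right)} = 4 R^{2}$ ($m{\left(R \right)} = \left(2 R\right)^{2} = 4 R^{2}$)
$\left(-1161 + m{\left(G{\left(-4,-4 \right)} \right)}\right)^{2} = \left(-1161 + 4 \left(\frac{8 \left(-4\right) + \left(-5 - 4\right) \left(25 - -20 + 5 \left(-4\right) - \left(-4\right) \left(-4\right)\right)}{-5 - 4}\right)^{2}\right)^{2} = \left(-1161 + 4 \left(\frac{-32 - 9 \left(25 + 20 - 20 - 16\right)}{-9}\right)^{2}\right)^{2} = \left(-1161 + 4 \left(- \frac{-32 - 81}{9}\right)^{2}\right)^{2} = \left(-1161 + 4 \left(\left(- \frac{1}{9}\right) \left(-113\right)\right)^{2}\right)^{2} = \left(-1161 + 4 \left(\frac{113}{9}\right)^{2}\right)^{2} = \left(-1161 + 4 \cdot \frac{12769}{81}\right)^{2} = \left(-1161 + \frac{51076}{81}\right)^{2} = \left(- \frac{42965}{81}\right)^{2} = \frac{1845991225}{6561}$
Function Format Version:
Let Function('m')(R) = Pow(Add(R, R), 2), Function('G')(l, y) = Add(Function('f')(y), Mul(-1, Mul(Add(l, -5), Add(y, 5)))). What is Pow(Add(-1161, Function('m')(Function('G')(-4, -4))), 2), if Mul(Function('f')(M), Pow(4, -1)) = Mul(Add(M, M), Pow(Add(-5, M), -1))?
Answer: Rational(1845991225, 6561) ≈ 2.8136e+5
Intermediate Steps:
Function('f')(M) = Mul(8, M, Pow(Add(-5, M), -1)) (Function('f')(M) = Mul(4, Mul(Add(M, M), Pow(Add(-5, M), -1))) = Mul(4, Mul(Mul(2, M), Pow(Add(-5, M), -1))) = Mul(4, Mul(2, M, Pow(Add(-5, M), -1))) = Mul(8, M, Pow(Add(-5, M), -1)))
Function('G')(l, y) = Add(Mul(-1, Add(-5, l), Add(5, y)), Mul(8, y, Pow(Add(-5, y), -1))) (Function('G')(l, y) = Add(Mul(8, y, Pow(Add(-5, y), -1)), Mul(-1, Mul(Add(l, -5), Add(y, 5)))) = Add(Mul(8, y, Pow(Add(-5, y), -1)), Mul(-1, Mul(Add(-5, l), Add(5, y)))) = Add(Mul(8, y, Pow(Add(-5, y), -1)), Mul(-1, Add(-5, l), Add(5, y))) = Add(Mul(-1, Add(-5, l), Add(5, y)), Mul(8, y, Pow(Add(-5, y), -1))))
Function('m')(R) = Mul(4, Pow(R, 2)) (Function('m')(R) = Pow(Mul(2, R), 2) = Mul(4, Pow(R, 2)))
Pow(Add(-1161, Function('m')(Function('G')(-4, -4))), 2) = Pow(Add(-1161, Mul(4, Pow(Mul(Pow(Add(-5, -4), -1), Add(Mul(8, -4), Mul(Add(-5, -4), Add(25, Mul(-5, -4), Mul(5, -4), Mul(-1, -4, -4))))), 2))), 2) = Pow(Add(-1161, Mul(4, Pow(Mul(Pow(-9, -1), Add(-32, Mul(-9, Add(25, 20, -20, -16)))), 2))), 2) = Pow(Add(-1161, Mul(4, Pow(Mul(Rational(-1, 9), Add(-32, Mul(-9, 9))), 2))), 2) = Pow(Add(-1161, Mul(4, Pow(Mul(Rational(-1, 9), Add(-32, -81)), 2))), 2) = Pow(Add(-1161, Mul(4, Pow(Mul(Rational(-1, 9), -113), 2))), 2) = Pow(Add(-1161, Mul(4, Pow(Rational(113, 9), 2))), 2) = Pow(Add(-1161, Mul(4, Rational(12769, 81))), 2) = Pow(Add(-1161, Rational(51076, 81)), 2) = Pow(Rational(-42965, 81), 2) = Rational(1845991225, 6561)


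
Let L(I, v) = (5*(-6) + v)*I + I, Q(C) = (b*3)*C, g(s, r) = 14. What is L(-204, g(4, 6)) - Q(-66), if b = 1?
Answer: 3258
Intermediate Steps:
Q(C) = 3*C (Q(C) = (1*3)*C = 3*C)
L(I, v) = I + I*(-30 + v) (L(I, v) = (-30 + v)*I + I = I*(-30 + v) + I = I + I*(-30 + v))
L(-204, g(4, 6)) - Q(-66) = -204*(-29 + 14) - 3*(-66) = -204*(-15) - 1*(-198) = 3060 + 198 = 3258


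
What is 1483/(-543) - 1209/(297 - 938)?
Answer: -294116/348063 ≈ -0.84501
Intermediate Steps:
1483/(-543) - 1209/(297 - 938) = 1483*(-1/543) - 1209/(-641) = -1483/543 - 1209*(-1/641) = -1483/543 + 1209/641 = -294116/348063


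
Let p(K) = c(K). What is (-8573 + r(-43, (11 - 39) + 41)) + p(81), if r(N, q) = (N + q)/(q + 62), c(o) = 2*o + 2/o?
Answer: -3406607/405 ≈ -8411.4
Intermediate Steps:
r(N, q) = (N + q)/(62 + q)
p(K) = 2*K + 2/K
(-8573 + r(-43, (11 - 39) + 41)) + p(81) = (-8573 + (-43 + ((11 - 39) + 41))/(62 + ((11 - 39) + 41))) + (2*81 + 2/81) = (-8573 + (-43 + (-28 + 41))/(62 + (-28 + 41))) + (162 + 2*(1/81)) = (-8573 + (-43 + 13)/(62 + 13)) + (162 + 2/81) = (-8573 - 30/75) + 13124/81 = (-8573 + (1/75)*(-30)) + 13124/81 = (-8573 - ⅖) + 13124/81 = -42867/5 + 13124/81 = -3406607/405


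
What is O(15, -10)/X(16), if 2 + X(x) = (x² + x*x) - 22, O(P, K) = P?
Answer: 15/488 ≈ 0.030738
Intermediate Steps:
X(x) = -24 + 2*x² (X(x) = -2 + ((x² + x*x) - 22) = -2 + ((x² + x²) - 22) = -2 + (2*x² - 22) = -2 + (-22 + 2*x²) = -24 + 2*x²)
O(15, -10)/X(16) = 15/(-24 + 2*16²) = 15/(-24 + 2*256) = 15/(-24 + 512) = 15/488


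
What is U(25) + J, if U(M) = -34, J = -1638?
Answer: -1672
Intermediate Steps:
U(25) + J = -34 - 1638 = -1672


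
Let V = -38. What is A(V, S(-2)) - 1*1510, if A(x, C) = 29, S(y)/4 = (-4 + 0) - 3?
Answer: -1481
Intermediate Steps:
S(y) = -28 (S(y) = 4*((-4 + 0) - 3) = 4*(-4 - 3) = 4*(-7) = -28)
A(V, S(-2)) - 1*1510 = 29 - 1*1510 = 29 - 1510 = -1481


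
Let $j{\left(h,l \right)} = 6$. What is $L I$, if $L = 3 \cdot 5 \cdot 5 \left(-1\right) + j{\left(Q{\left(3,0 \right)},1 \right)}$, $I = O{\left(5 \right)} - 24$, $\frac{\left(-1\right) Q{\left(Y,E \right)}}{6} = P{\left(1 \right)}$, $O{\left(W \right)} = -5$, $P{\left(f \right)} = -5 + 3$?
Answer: $2001$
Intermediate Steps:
$P{\left(f \right)} = -2$
$Q{\left(Y,E \right)} = 12$ ($Q{\left(Y,E \right)} = \left(-6\right) \left(-2\right) = 12$)
$I = -29$ ($I = -5 - 24 = -29$)
$L = -69$ ($L = 3 \cdot 5 \cdot 5 \left(-1\right) + 6 = 15 \cdot 5 \left(-1\right) + 6 = 75 \left(-1\right) + 6 = -75 + 6 = -69$)
$L I = \left(-69\right) \left(-29\right) = 2001$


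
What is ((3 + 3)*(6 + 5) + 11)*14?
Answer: 1078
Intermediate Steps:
((3 + 3)*(6 + 5) + 11)*14 = (6*11 + 11)*14 = (66 + 11)*14 = 77*14 = 1078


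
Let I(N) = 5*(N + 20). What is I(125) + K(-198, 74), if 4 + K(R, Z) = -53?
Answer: 668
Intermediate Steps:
I(N) = 100 + 5*N (I(N) = 5*(20 + N) = 100 + 5*N)
K(R, Z) = -57 (K(R, Z) = -4 - 53 = -57)
I(125) + K(-198, 74) = (100 + 5*125) - 57 = (100 + 625) - 57 = 725 - 57 = 668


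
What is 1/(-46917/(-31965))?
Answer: 10655/15639 ≈ 0.68131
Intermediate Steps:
1/(-46917/(-31965)) = 1/(-46917*(-1/31965)) = 1/(15639/10655) = 10655/15639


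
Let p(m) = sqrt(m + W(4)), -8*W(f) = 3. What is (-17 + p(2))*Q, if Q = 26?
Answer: -442 + 13*sqrt(26)/2 ≈ -408.86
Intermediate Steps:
W(f) = -3/8 (W(f) = -1/8*3 = -3/8)
p(m) = sqrt(-3/8 + m) (p(m) = sqrt(m - 3/8) = sqrt(-3/8 + m))
(-17 + p(2))*Q = (-17 + sqrt(-6 + 16*2)/4)*26 = (-17 + sqrt(-6 + 32)/4)*26 = (-17 + sqrt(26)/4)*26 = -442 + 13*sqrt(26)/2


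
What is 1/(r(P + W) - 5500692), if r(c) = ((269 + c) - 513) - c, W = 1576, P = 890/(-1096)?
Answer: -1/5500936 ≈ -1.8179e-7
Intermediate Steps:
P = -445/548 (P = 890*(-1/1096) = -445/548 ≈ -0.81204)
r(c) = -244 (r(c) = (-244 + c) - c = -244)
1/(r(P + W) - 5500692) = 1/(-244 - 5500692) = 1/(-5500936) = -1/5500936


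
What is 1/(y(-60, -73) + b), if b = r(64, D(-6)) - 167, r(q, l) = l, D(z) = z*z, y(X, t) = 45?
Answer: -1/86 ≈ -0.011628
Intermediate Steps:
D(z) = z²
b = -131 (b = (-6)² - 167 = 36 - 167 = -131)
1/(y(-60, -73) + b) = 1/(45 - 131) = 1/(-86) = -1/86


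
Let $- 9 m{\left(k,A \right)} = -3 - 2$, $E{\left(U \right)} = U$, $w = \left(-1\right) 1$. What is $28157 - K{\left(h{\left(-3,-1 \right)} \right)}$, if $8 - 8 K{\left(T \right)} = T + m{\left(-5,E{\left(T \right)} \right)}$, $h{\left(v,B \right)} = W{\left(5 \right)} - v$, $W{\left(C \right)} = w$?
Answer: $\frac{2027255}{72} \approx 28156.0$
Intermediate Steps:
$w = -1$
$m{\left(k,A \right)} = \frac{5}{9}$ ($m{\left(k,A \right)} = - \frac{-3 - 2}{9} = \left(- \frac{1}{9}\right) \left(-5\right) = \frac{5}{9}$)
$W{\left(C \right)} = -1$
$h{\left(v,B \right)} = -1 - v$
$K{\left(T \right)} = \frac{67}{72} - \frac{T}{8}$ ($K{\left(T \right)} = 1 - \frac{T + \frac{5}{9}}{8} = 1 - \frac{\frac{5}{9} + T}{8} = 1 - \left(\frac{5}{72} + \frac{T}{8}\right) = \frac{67}{72} - \frac{T}{8}$)
$28157 - K{\left(h{\left(-3,-1 \right)} \right)} = 28157 - \left(\frac{67}{72} - \frac{-1 - -3}{8}\right) = 28157 - \left(\frac{67}{72} - \frac{-1 + 3}{8}\right) = 28157 - \left(\frac{67}{72} - \frac{1}{4}\right) = 28157 - \frac{49}{72} = \frac{2027255}{72}$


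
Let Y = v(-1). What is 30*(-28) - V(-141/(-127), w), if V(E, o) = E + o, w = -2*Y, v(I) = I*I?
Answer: -106567/127 ≈ -839.11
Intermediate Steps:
v(I) = I**2
Y = 1 (Y = (-1)**2 = 1)
w = -2 (w = -2*1 = -2)
30*(-28) - V(-141/(-127), w) = 30*(-28) - (-141/(-127) - 2) = -840 - (-141*(-1/127) - 2) = -840 - (141/127 - 2) = -840 - 1*(-113/127) = -840 + 113/127 = -106567/127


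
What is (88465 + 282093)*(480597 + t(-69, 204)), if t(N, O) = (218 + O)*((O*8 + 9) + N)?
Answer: 423911311398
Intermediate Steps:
t(N, O) = (218 + O)*(9 + N + 8*O) (t(N, O) = (218 + O)*((8*O + 9) + N) = (218 + O)*((9 + 8*O) + N) = (218 + O)*(9 + N + 8*O))
(88465 + 282093)*(480597 + t(-69, 204)) = (88465 + 282093)*(480597 + (1962 + 8*204² + 218*(-69) + 1753*204 - 69*204)) = 370558*(480597 + (1962 + 8*41616 - 15042 + 357612 - 14076)) = 370558*(480597 + (1962 + 332928 - 15042 + 357612 - 14076)) = 370558*(480597 + 663384) = 370558*1143981 = 423911311398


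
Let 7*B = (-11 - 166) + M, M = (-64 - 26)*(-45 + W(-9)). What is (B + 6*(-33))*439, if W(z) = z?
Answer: 206769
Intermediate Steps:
M = 4860 (M = (-64 - 26)*(-45 - 9) = -90*(-54) = 4860)
B = 669 (B = ((-11 - 166) + 4860)/7 = (-177 + 4860)/7 = (⅐)*4683 = 669)
(B + 6*(-33))*439 = (669 + 6*(-33))*439 = (669 - 198)*439 = 471*439 = 206769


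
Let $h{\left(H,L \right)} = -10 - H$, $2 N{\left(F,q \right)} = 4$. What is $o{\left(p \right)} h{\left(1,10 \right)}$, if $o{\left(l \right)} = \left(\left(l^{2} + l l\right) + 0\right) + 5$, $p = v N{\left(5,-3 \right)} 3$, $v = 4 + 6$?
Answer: $-79255$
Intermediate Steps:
$N{\left(F,q \right)} = 2$ ($N{\left(F,q \right)} = \frac{1}{2} \cdot 4 = 2$)
$v = 10$
$p = 60$ ($p = 10 \cdot 2 \cdot 3 = 20 \cdot 3 = 60$)
$o{\left(l \right)} = 5 + 2 l^{2}$ ($o{\left(l \right)} = \left(\left(l^{2} + l^{2}\right) + 0\right) + 5 = \left(2 l^{2} + 0\right) + 5 = 2 l^{2} + 5 = 5 + 2 l^{2}$)
$o{\left(p \right)} h{\left(1,10 \right)} = \left(5 + 2 \cdot 60^{2}\right) \left(-10 - 1\right) = \left(5 + 2 \cdot 3600\right) \left(-10 - 1\right) = \left(5 + 7200\right) \left(-11\right) = 7205 \left(-11\right) = -79255$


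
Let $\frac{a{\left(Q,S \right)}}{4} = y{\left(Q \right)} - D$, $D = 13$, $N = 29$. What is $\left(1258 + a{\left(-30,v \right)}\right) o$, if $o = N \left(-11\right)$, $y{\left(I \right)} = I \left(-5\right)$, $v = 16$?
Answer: $-576114$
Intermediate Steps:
$y{\left(I \right)} = - 5 I$
$o = -319$ ($o = 29 \left(-11\right) = -319$)
$a{\left(Q,S \right)} = -52 - 20 Q$ ($a{\left(Q,S \right)} = 4 \left(- 5 Q - 13\right) = 4 \left(-13 - 5 Q\right) = -52 - 20 Q$)
$\left(1258 + a{\left(-30,v \right)}\right) o = \left(1258 - -548\right) \left(-319\right) = \left(1258 + \left(-52 + 600\right)\right) \left(-319\right) = \left(1258 + 548\right) \left(-319\right) = 1806 \left(-319\right) = -576114$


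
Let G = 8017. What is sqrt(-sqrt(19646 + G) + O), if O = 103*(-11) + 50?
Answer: sqrt(-1083 - sqrt(27663)) ≈ 35.346*I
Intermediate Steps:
O = -1083 (O = -1133 + 50 = -1083)
sqrt(-sqrt(19646 + G) + O) = sqrt(-sqrt(19646 + 8017) - 1083) = sqrt(-sqrt(27663) - 1083) = sqrt(-1083 - sqrt(27663))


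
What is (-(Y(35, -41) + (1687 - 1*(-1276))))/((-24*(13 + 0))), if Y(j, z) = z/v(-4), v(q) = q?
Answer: 11893/1248 ≈ 9.5296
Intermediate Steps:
Y(j, z) = -z/4 (Y(j, z) = z/(-4) = z*(-¼) = -z/4)
(-(Y(35, -41) + (1687 - 1*(-1276))))/((-24*(13 + 0))) = (-(-¼*(-41) + (1687 - 1*(-1276))))/((-24*(13 + 0))) = (-(41/4 + (1687 + 1276)))/((-24*13)) = -(41/4 + 2963)/(-312) = -1*11893/4*(-1/312) = -11893/4*(-1/312) = 11893/1248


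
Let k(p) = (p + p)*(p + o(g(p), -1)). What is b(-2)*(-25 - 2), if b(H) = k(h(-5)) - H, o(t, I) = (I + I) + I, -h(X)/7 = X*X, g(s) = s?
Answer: -1682154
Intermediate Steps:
h(X) = -7*X**2 (h(X) = -7*X*X = -7*X**2)
o(t, I) = 3*I (o(t, I) = 2*I + I = 3*I)
k(p) = 2*p*(-3 + p) (k(p) = (p + p)*(p + 3*(-1)) = (2*p)*(p - 3) = (2*p)*(-3 + p) = 2*p*(-3 + p))
b(H) = 62300 - H (b(H) = 2*(-7*(-5)**2)*(-3 - 7*(-5)**2) - H = 2*(-7*25)*(-3 - 7*25) - H = 2*(-175)*(-3 - 175) - H = 2*(-175)*(-178) - H = 62300 - H)
b(-2)*(-25 - 2) = (62300 - 1*(-2))*(-25 - 2) = (62300 + 2)*(-27) = 62302*(-27) = -1682154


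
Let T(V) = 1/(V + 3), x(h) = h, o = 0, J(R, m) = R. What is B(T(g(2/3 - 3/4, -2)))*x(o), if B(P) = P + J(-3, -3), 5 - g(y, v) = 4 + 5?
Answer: 0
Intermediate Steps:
g(y, v) = -4 (g(y, v) = 5 - (4 + 5) = 5 - 1*9 = 5 - 9 = -4)
T(V) = 1/(3 + V)
B(P) = -3 + P (B(P) = P - 3 = -3 + P)
B(T(g(2/3 - 3/4, -2)))*x(o) = (-3 + 1/(3 - 4))*0 = (-3 + 1/(-1))*0 = (-3 - 1)*0 = -4*0 = 0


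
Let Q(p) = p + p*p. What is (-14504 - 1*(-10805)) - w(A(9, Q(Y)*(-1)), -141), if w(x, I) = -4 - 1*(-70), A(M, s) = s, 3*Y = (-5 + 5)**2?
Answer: -3765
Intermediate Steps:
Y = 0 (Y = (-5 + 5)**2/3 = (1/3)*0**2 = (1/3)*0 = 0)
Q(p) = p + p**2
w(x, I) = 66 (w(x, I) = -4 + 70 = 66)
(-14504 - 1*(-10805)) - w(A(9, Q(Y)*(-1)), -141) = (-14504 - 1*(-10805)) - 1*66 = (-14504 + 10805) - 66 = -3699 - 66 = -3765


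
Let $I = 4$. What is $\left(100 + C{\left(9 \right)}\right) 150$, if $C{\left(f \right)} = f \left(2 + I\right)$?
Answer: $23100$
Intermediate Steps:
$C{\left(f \right)} = 6 f$ ($C{\left(f \right)} = f \left(2 + 4\right) = f 6 = 6 f$)
$\left(100 + C{\left(9 \right)}\right) 150 = \left(100 + 6 \cdot 9\right) 150 = \left(100 + 54\right) 150 = 154 \cdot 150 = 23100$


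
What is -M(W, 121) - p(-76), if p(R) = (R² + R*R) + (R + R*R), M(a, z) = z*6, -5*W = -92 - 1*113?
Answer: -17978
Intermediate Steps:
W = 41 (W = -(-92 - 1*113)/5 = -(-92 - 113)/5 = -⅕*(-205) = 41)
M(a, z) = 6*z
p(R) = R + 3*R² (p(R) = (R² + R²) + (R + R²) = 2*R² + (R + R²) = R + 3*R²)
-M(W, 121) - p(-76) = -6*121 - (-76)*(1 + 3*(-76)) = -1*726 - (-76)*(1 - 228) = -726 - (-76)*(-227) = -726 - 1*17252 = -726 - 17252 = -17978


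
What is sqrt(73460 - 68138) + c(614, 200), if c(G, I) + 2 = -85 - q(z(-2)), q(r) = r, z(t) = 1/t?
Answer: -173/2 + sqrt(5322) ≈ -13.548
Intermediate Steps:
c(G, I) = -173/2 (c(G, I) = -2 + (-85 - 1/(-2)) = -2 + (-85 - 1*(-1/2)) = -2 + (-85 + 1/2) = -2 - 169/2 = -173/2)
sqrt(73460 - 68138) + c(614, 200) = sqrt(73460 - 68138) - 173/2 = sqrt(5322) - 173/2 = -173/2 + sqrt(5322)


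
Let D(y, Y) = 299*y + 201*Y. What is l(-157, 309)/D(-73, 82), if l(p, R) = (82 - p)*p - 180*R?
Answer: 93143/5345 ≈ 17.426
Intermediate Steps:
l(p, R) = -180*R + p*(82 - p) (l(p, R) = p*(82 - p) - 180*R = -180*R + p*(82 - p))
D(y, Y) = 201*Y + 299*y
l(-157, 309)/D(-73, 82) = (-1*(-157)² - 180*309 + 82*(-157))/(201*82 + 299*(-73)) = (-1*24649 - 55620 - 12874)/(16482 - 21827) = (-24649 - 55620 - 12874)/(-5345) = -93143*(-1/5345) = 93143/5345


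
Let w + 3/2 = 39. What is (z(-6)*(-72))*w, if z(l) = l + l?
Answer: 32400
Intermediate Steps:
z(l) = 2*l
w = 75/2 (w = -3/2 + 39 = 75/2 ≈ 37.500)
(z(-6)*(-72))*w = ((2*(-6))*(-72))*(75/2) = -12*(-72)*(75/2) = 864*(75/2) = 32400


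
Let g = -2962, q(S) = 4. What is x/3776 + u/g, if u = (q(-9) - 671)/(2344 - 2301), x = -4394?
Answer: -139281903/120233504 ≈ -1.1584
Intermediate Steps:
u = -667/43 (u = (4 - 671)/(2344 - 2301) = -667/43 ≈ -15.512)
x/3776 + u/g = -4394/3776 - 667/43/(-2962) = -4394*1/3776 - 667/43*(-1/2962) = -2197/1888 + 667/127366 = -139281903/120233504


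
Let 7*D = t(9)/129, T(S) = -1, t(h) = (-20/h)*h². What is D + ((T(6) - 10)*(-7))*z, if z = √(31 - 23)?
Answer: -60/301 + 154*√2 ≈ 217.59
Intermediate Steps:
t(h) = -20*h
D = -60/301 (D = (-20*9/129)/7 = (-180*1/129)/7 = (⅐)*(-60/43) = -60/301 ≈ -0.19934)
z = 2*√2 (z = √8 = 2*√2 ≈ 2.8284)
D + ((T(6) - 10)*(-7))*z = -60/301 + ((-1 - 10)*(-7))*(2*√2) = -60/301 + (-11*(-7))*(2*√2) = -60/301 + 77*(2*√2) = -60/301 + 154*√2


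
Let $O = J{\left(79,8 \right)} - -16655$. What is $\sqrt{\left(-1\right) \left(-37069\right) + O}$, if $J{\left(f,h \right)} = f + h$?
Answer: $3 \sqrt{5979} \approx 231.97$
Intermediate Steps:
$O = 16742$ ($O = \left(79 + 8\right) - -16655 = 87 + 16655 = 16742$)
$\sqrt{\left(-1\right) \left(-37069\right) + O} = \sqrt{\left(-1\right) \left(-37069\right) + 16742} = \sqrt{37069 + 16742} = \sqrt{53811} = 3 \sqrt{5979}$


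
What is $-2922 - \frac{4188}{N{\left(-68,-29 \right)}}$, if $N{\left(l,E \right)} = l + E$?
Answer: $- \frac{279246}{97} \approx -2878.8$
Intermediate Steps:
$N{\left(l,E \right)} = E + l$
$-2922 - \frac{4188}{N{\left(-68,-29 \right)}} = -2922 - \frac{4188}{-29 - 68} = -2922 - \frac{4188}{-97} = -2922 - 4188 \left(- \frac{1}{97}\right) = -2922 - - \frac{4188}{97} = -2922 + \frac{4188}{97} = - \frac{279246}{97}$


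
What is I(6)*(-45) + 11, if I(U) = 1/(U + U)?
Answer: 29/4 ≈ 7.2500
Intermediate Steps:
I(U) = 1/(2*U)
I(6)*(-45) + 11 = ((½)/6)*(-45) + 11 = ((½)*(⅙))*(-45) + 11 = (1/12)*(-45) + 11 = -15/4 + 11 = 29/4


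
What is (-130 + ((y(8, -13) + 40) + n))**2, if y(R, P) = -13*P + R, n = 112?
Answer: 39601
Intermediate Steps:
y(R, P) = R - 13*P
(-130 + ((y(8, -13) + 40) + n))**2 = (-130 + (((8 - 13*(-13)) + 40) + 112))**2 = (-130 + (((8 + 169) + 40) + 112))**2 = (-130 + ((177 + 40) + 112))**2 = (-130 + (217 + 112))**2 = (-130 + 329)**2 = 199**2 = 39601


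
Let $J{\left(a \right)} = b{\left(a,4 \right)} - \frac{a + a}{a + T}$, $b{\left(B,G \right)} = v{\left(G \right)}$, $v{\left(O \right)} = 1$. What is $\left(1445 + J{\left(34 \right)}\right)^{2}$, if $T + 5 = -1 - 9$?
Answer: $\frac{751088836}{361} \approx 2.0806 \cdot 10^{6}$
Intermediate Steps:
$T = -15$ ($T = -5 - 10 = -15$)
$b{\left(B,G \right)} = 1$
$J{\left(a \right)} = 1 - \frac{2 a}{-15 + a}$ ($J{\left(a \right)} = 1 - \frac{a + a}{a - 15} = 1 - \frac{2 a}{-15 + a}$)
$\left(1445 + J{\left(34 \right)}\right)^{2} = \left(1445 + \frac{-15 - 34}{-15 + 34}\right)^{2} = \left(1445 + \frac{-15 - 34}{19}\right)^{2} = \left(1445 + \frac{1}{19} \left(-49\right)\right)^{2} = \left(1445 - \frac{49}{19}\right)^{2} = \left(\frac{27406}{19}\right)^{2} = \frac{751088836}{361}$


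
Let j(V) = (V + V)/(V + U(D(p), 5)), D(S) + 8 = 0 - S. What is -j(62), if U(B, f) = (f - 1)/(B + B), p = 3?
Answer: -341/170 ≈ -2.0059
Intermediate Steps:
D(S) = -8 - S (D(S) = -8 + (0 - S) = -8 - S)
U(B, f) = (-1 + f)/(2*B) (U(B, f) = (-1 + f)/((2*B)) = (-1 + f)*(1/(2*B)) = (-1 + f)/(2*B))
j(V) = 2*V/(-2/11 + V) (j(V) = (V + V)/(V + (-1 + 5)/(2*(-8 - 1*3))) = (2*V)/(V + (½)*4/(-8 - 3)) = (2*V)/(V + (½)*4/(-11)) = (2*V)/(V + (½)*(-1/11)*4) = (2*V)/(V - 2/11) = (2*V)/(-2/11 + V) = 2*V/(-2/11 + V))
-j(62) = -22*62/(-2 + 11*62) = -22*62/(-2 + 682) = -22*62/680 = -1*341/170 = -341/170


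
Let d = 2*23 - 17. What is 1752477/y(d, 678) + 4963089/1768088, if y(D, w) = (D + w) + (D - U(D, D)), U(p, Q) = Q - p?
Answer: 387773298435/162664096 ≈ 2383.9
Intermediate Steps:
d = 29 (d = 46 - 17 = 29)
y(D, w) = w + 2*D (y(D, w) = (D + w) + (D - (D - D)) = (D + w) + (D - 1*0) = (D + w) + (D + 0) = (D + w) + D = w + 2*D)
1752477/y(d, 678) + 4963089/1768088 = 1752477/(678 + 2*29) + 4963089/1768088 = 1752477/(678 + 58) + 4963089*(1/1768088) = 1752477/736 + 4963089/1768088 = 387773298435/162664096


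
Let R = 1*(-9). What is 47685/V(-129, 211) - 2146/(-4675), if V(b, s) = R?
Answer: -74302687/14025 ≈ -5297.9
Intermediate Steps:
R = -9
V(b, s) = -9
47685/V(-129, 211) - 2146/(-4675) = 47685/(-9) - 2146/(-4675) = 47685*(-⅑) - 2146*(-1/4675) = -15895/3 + 2146/4675 = -74302687/14025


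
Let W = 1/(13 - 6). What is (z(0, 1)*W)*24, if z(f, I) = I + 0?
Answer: 24/7 ≈ 3.4286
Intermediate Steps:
z(f, I) = I
W = 1/7 ≈ 0.14286
(z(0, 1)*W)*24 = (1*(1/7))*24 = (1/7)*24 = 24/7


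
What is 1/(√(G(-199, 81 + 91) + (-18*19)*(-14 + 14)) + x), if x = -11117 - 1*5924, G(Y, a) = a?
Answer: -17041/290395509 - 2*√43/290395509 ≈ -5.8727e-5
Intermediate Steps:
x = -17041 (x = -11117 - 5924 = -17041)
1/(√(G(-199, 81 + 91) + (-18*19)*(-14 + 14)) + x) = 1/(√((81 + 91) + (-18*19)*(-14 + 14)) - 17041) = 1/(√(172 - 342*0) - 17041) = 1/(√(172 + 0) - 17041) = 1/(√172 - 17041) = 1/(2*√43 - 17041) = 1/(-17041 + 2*√43)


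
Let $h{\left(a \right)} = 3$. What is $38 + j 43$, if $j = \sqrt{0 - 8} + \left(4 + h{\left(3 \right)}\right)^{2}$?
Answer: $2145 + 86 i \sqrt{2} \approx 2145.0 + 121.62 i$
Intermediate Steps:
$j = 49 + 2 i \sqrt{2}$ ($j = \sqrt{0 - 8} + \left(4 + 3\right)^{2} = \sqrt{-8} + 7^{2} = 2 i \sqrt{2} + 49 = 49 + 2 i \sqrt{2} \approx 49.0 + 2.8284 i$)
$38 + j 43 = 38 + \left(49 + 2 i \sqrt{2}\right) 43 = 38 + \left(2107 + 86 i \sqrt{2}\right) = 2145 + 86 i \sqrt{2}$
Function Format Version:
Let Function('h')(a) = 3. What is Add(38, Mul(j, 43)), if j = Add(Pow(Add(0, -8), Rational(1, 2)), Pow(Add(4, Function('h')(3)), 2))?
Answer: Add(2145, Mul(86, I, Pow(2, Rational(1, 2)))) ≈ Add(2145.0, Mul(121.62, I))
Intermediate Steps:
j = Add(49, Mul(2, I, Pow(2, Rational(1, 2)))) (j = Add(Pow(Add(0, -8), Rational(1, 2)), Pow(Add(4, 3), 2)) = Add(Pow(-8, Rational(1, 2)), Pow(7, 2)) = Add(Mul(2, I, Pow(2, Rational(1, 2))), 49) = Add(49, Mul(2, I, Pow(2, Rational(1, 2)))) ≈ Add(49.000, Mul(2.8284, I)))
Add(38, Mul(j, 43)) = Add(38, Mul(Add(49, Mul(2, I, Pow(2, Rational(1, 2)))), 43)) = Add(38, Add(2107, Mul(86, I, Pow(2, Rational(1, 2))))) = Add(2145, Mul(86, I, Pow(2, Rational(1, 2))))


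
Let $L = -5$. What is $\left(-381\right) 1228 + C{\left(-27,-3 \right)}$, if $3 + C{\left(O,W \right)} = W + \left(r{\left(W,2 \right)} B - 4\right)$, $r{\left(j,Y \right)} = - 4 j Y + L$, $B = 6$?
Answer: $-467764$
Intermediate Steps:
$r{\left(j,Y \right)} = -5 - 4 Y j$ ($r{\left(j,Y \right)} = - 4 j Y - 5 = - 4 Y j - 5 = -5 - 4 Y j$)
$C{\left(O,W \right)} = -37 - 47 W$ ($C{\left(O,W \right)} = -3 + \left(W + \left(\left(-5 - 8 W\right) 6 - 4\right)\right) = -3 - \left(34 + 47 W\right) = -37 - 47 W$)
$\left(-381\right) 1228 + C{\left(-27,-3 \right)} = \left(-381\right) 1228 - -104 = -467868 + \left(-37 + 141\right) = -467868 + 104 = -467764$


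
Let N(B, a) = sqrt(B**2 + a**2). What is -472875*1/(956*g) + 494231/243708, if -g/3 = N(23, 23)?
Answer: 494231/243708 + 157625*sqrt(2)/43976 ≈ 7.0970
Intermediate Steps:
g = -69*sqrt(2) (g = -3*sqrt(23**2 + 23**2) = -3*sqrt(529 + 529) = -69*sqrt(2) ≈ -97.581)
-472875*1/(956*g) + 494231/243708 = -472875*(-sqrt(2)/131928) + 494231/243708 = -472875*(-sqrt(2)/131928) + 494231*(1/243708) = -(-157625)*sqrt(2)/43976 + 494231/243708 = 157625*sqrt(2)/43976 + 494231/243708 = 494231/243708 + 157625*sqrt(2)/43976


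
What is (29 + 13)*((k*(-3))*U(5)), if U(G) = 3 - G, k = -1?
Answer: -252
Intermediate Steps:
(29 + 13)*((k*(-3))*U(5)) = (29 + 13)*((-1*(-3))*(3 - 1*5)) = 42*(3*(3 - 5)) = 42*(3*(-2)) = 42*(-6) = -252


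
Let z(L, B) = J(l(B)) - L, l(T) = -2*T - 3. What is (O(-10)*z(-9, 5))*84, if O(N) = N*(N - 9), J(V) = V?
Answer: -63840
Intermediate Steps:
l(T) = -3 - 2*T
O(N) = N*(-9 + N)
z(L, B) = -3 - L - 2*B (z(L, B) = (-3 - 2*B) - L = -3 - L - 2*B)
(O(-10)*z(-9, 5))*84 = ((-10*(-9 - 10))*(-3 - 1*(-9) - 2*5))*84 = ((-10*(-19))*(-3 + 9 - 10))*84 = (190*(-4))*84 = -760*84 = -63840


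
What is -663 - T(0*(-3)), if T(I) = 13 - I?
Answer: -676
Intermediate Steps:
-663 - T(0*(-3)) = -663 - (13 - 0*(-3)) = -663 - (13 - 1*0) = -663 - (13 + 0) = -663 - 1*13 = -663 - 13 = -676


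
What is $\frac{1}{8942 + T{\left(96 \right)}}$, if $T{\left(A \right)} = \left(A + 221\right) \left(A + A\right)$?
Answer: $\frac{1}{69806} \approx 1.4325 \cdot 10^{-5}$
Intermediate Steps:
$T{\left(A \right)} = 2 A \left(221 + A\right)$ ($T{\left(A \right)} = \left(221 + A\right) 2 A = 2 A \left(221 + A\right)$)
$\frac{1}{8942 + T{\left(96 \right)}} = \frac{1}{8942 + 2 \cdot 96 \left(221 + 96\right)} = \frac{1}{8942 + 2 \cdot 96 \cdot 317} = \frac{1}{8942 + 60864} = \frac{1}{69806}$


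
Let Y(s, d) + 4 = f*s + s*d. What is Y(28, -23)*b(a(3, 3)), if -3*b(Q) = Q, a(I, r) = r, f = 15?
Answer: 228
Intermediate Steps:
b(Q) = -Q/3
Y(s, d) = -4 + 15*s + d*s (Y(s, d) = -4 + (15*s + s*d) = -4 + (15*s + d*s) = -4 + 15*s + d*s)
Y(28, -23)*b(a(3, 3)) = (-4 + 15*28 - 23*28)*(-⅓*3) = (-4 + 420 - 644)*(-1) = -228*(-1) = 228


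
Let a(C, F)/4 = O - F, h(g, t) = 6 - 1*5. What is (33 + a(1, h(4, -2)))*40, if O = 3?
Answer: 1640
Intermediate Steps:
h(g, t) = 1 (h(g, t) = 6 - 5 = 1)
a(C, F) = 12 - 4*F (a(C, F) = 4*(3 - F) = 12 - 4*F)
(33 + a(1, h(4, -2)))*40 = (33 + (12 - 4*1))*40 = (33 + (12 - 4))*40 = (33 + 8)*40 = 41*40 = 1640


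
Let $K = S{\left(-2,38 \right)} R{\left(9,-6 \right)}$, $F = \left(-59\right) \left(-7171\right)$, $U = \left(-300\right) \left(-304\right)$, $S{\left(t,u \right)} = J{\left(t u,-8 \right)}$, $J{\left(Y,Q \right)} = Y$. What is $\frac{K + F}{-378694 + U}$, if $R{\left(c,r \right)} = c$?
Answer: $- \frac{422405}{287494} \approx -1.4693$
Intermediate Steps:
$S{\left(t,u \right)} = t u$
$U = 91200$
$F = 423089$
$K = -684$ ($K = \left(-2\right) 38 \cdot 9 = \left(-76\right) 9 = -684$)
$\frac{K + F}{-378694 + U} = \frac{-684 + 423089}{-378694 + 91200} = \frac{422405}{-287494} = 422405 \left(- \frac{1}{287494}\right) = - \frac{422405}{287494}$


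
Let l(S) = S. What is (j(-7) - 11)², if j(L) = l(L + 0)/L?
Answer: 100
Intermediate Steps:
j(L) = 1 (j(L) = (L + 0)/L = L/L = 1)
(j(-7) - 11)² = (1 - 11)² = (-10)² = 100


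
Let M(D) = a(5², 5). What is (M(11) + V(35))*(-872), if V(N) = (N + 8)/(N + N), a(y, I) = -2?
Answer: 42292/35 ≈ 1208.3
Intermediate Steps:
M(D) = -2
V(N) = (8 + N)/(2*N) (V(N) = (8 + N)/((2*N)) = (8 + N)*(1/(2*N)) = (8 + N)/(2*N))
(M(11) + V(35))*(-872) = (-2 + (½)*(8 + 35)/35)*(-872) = (-2 + (½)*(1/35)*43)*(-872) = (-2 + 43/70)*(-872) = -97/70*(-872) = 42292/35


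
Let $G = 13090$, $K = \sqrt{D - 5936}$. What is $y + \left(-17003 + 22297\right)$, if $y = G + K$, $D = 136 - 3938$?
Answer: $18384 + 3 i \sqrt{1082} \approx 18384.0 + 98.681 i$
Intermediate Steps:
$D = -3802$ ($D = 136 - 3938 = -3802$)
$K = 3 i \sqrt{1082}$ ($K = \sqrt{-3802 - 5936} = \sqrt{-9738} = 3 i \sqrt{1082} \approx 98.681 i$)
$y = 13090 + 3 i \sqrt{1082} \approx 13090.0 + 98.681 i$
$y + \left(-17003 + 22297\right) = \left(13090 + 3 i \sqrt{1082}\right) + \left(-17003 + 22297\right) = \left(13090 + 3 i \sqrt{1082}\right) + 5294 = 18384 + 3 i \sqrt{1082}$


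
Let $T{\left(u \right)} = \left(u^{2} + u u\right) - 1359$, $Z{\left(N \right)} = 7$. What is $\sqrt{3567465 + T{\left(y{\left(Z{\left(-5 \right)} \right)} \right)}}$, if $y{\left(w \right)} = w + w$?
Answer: $\sqrt{3566498} \approx 1888.5$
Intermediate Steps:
$y{\left(w \right)} = 2 w$
$T{\left(u \right)} = -1359 + 2 u^{2}$ ($T{\left(u \right)} = \left(u^{2} + u^{2}\right) - 1359 = 2 u^{2} - 1359 = -1359 + 2 u^{2}$)
$\sqrt{3567465 + T{\left(y{\left(Z{\left(-5 \right)} \right)} \right)}} = \sqrt{3567465 - \left(1359 - 2 \left(2 \cdot 7\right)^{2}\right)} = \sqrt{3567465 - \left(1359 - 2 \cdot 14^{2}\right)} = \sqrt{3567465 + \left(-1359 + 2 \cdot 196\right)} = \sqrt{3567465 + \left(-1359 + 392\right)} = \sqrt{3567465 - 967} = \sqrt{3566498}$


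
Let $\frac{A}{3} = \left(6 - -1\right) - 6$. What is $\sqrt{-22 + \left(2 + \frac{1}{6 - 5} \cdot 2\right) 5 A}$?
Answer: $\sqrt{38} \approx 6.1644$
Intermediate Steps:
$A = 3$ ($A = 3 \left(\left(6 - -1\right) - 6\right) = 3 \left(\left(6 + 1\right) - 6\right) = 3 \left(7 - 6\right) = 3 \cdot 1 = 3$)
$\sqrt{-22 + \left(2 + \frac{1}{6 - 5} \cdot 2\right) 5 A} = \sqrt{-22 + \left(2 + \frac{1}{6 - 5} \cdot 2\right) 5 \cdot 3} = \sqrt{-22 + \left(2 + 1^{-1} \cdot 2\right) 5 \cdot 3} = \sqrt{-22 + \left(2 + 1 \cdot 2\right) 5 \cdot 3} = \sqrt{-22 + \left(2 + 2\right) 5 \cdot 3} = \sqrt{-22 + 4 \cdot 5 \cdot 3} = \sqrt{-22 + 20 \cdot 3} = \sqrt{-22 + 60} = \sqrt{38}$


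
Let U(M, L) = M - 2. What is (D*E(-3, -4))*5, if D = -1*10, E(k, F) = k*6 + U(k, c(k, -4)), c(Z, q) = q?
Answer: 1150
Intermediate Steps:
U(M, L) = -2 + M
E(k, F) = -2 + 7*k (E(k, F) = k*6 + (-2 + k) = 6*k + (-2 + k) = -2 + 7*k)
D = -10
(D*E(-3, -4))*5 = -10*(-2 + 7*(-3))*5 = -10*(-2 - 21)*5 = -10*(-23)*5 = 230*5 = 1150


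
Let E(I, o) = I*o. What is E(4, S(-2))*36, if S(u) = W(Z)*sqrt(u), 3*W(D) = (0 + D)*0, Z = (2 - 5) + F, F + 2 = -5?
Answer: 0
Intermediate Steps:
F = -7 (F = -2 - 5 = -7)
Z = -10 (Z = (2 - 5) - 7 = -3 - 7 = -10)
W(D) = 0 (W(D) = ((0 + D)*0)/3 = (D*0)/3 = (1/3)*0 = 0)
S(u) = 0 (S(u) = 0*sqrt(u) = 0)
E(4, S(-2))*36 = (4*0)*36 = 0*36 = 0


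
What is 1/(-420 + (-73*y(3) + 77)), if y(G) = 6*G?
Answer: -1/1657 ≈ -0.00060350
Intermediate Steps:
1/(-420 + (-73*y(3) + 77)) = 1/(-420 + (-438*3 + 77)) = 1/(-420 + (-73*18 + 77)) = 1/(-420 + (-1314 + 77)) = 1/(-420 - 1237) = 1/(-1657) = -1/1657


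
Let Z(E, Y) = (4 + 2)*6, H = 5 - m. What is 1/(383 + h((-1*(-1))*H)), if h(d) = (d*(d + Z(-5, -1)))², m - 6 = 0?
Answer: 1/1608 ≈ 0.00062189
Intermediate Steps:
m = 6 (m = 6 + 0 = 6)
H = -1 (H = 5 - 1*6 = 5 - 6 = -1)
Z(E, Y) = 36 (Z(E, Y) = 6*6 = 36)
h(d) = d²*(36 + d)² (h(d) = (d*(d + 36))² = (d*(36 + d))² = d²*(36 + d)²)
1/(383 + h((-1*(-1))*H)) = 1/(383 + (-1*(-1)*(-1))²*(36 - 1*(-1)*(-1))²) = 1/(383 + (1*(-1))²*(36 + 1*(-1))²) = 1/(383 + (-1)²*(36 - 1)²) = 1/(383 + 1*35²) = 1/(383 + 1*1225) = 1/(383 + 1225) = 1/1608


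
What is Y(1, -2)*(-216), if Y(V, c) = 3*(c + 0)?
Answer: 1296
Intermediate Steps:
Y(V, c) = 3*c
Y(1, -2)*(-216) = (3*(-2))*(-216) = -6*(-216) = 1296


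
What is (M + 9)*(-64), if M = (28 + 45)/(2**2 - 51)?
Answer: -22400/47 ≈ -476.60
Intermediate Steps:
M = -73/47 (M = 73/(4 - 51) = 73/(-47) = 73*(-1/47) = -73/47 ≈ -1.5532)
(M + 9)*(-64) = (-73/47 + 9)*(-64) = (350/47)*(-64) = -22400/47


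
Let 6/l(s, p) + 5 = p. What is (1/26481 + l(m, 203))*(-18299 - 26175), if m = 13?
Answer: -131020404/97097 ≈ -1349.4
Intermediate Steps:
l(s, p) = 6/(-5 + p)
(1/26481 + l(m, 203))*(-18299 - 26175) = (1/26481 + 6/(-5 + 203))*(-18299 - 26175) = (1/26481 + 6/198)*(-44474) = (1/26481 + 6*(1/198))*(-44474) = (1/26481 + 1/33)*(-44474) = (2946/97097)*(-44474) = -131020404/97097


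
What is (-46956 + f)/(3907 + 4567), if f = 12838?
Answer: -17059/4237 ≈ -4.0262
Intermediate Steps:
(-46956 + f)/(3907 + 4567) = (-46956 + 12838)/(3907 + 4567) = -34118/8474 = -34118*1/8474 = -17059/4237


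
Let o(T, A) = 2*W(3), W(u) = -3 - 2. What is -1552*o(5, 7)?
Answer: 15520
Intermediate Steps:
W(u) = -5
o(T, A) = -10 (o(T, A) = 2*(-5) = -10)
-1552*o(5, 7) = -1552*(-10) = 15520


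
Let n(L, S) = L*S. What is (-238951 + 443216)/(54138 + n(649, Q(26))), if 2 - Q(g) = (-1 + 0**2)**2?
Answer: 204265/54787 ≈ 3.7283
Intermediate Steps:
Q(g) = 1 (Q(g) = 2 - (-1 + 0**2)**2 = 2 - (-1 + 0)**2 = 2 - 1*(-1)**2 = 2 - 1*1 = 2 - 1 = 1)
(-238951 + 443216)/(54138 + n(649, Q(26))) = (-238951 + 443216)/(54138 + 649*1) = 204265/(54138 + 649) = 204265/54787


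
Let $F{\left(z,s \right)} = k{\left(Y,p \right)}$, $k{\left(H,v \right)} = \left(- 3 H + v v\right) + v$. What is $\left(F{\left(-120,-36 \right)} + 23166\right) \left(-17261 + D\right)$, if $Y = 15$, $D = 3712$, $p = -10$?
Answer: $-314485839$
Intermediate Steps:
$k{\left(H,v \right)} = v + v^{2} - 3 H$ ($k{\left(H,v \right)} = \left(- 3 H + v^{2}\right) + v = \left(v^{2} - 3 H\right) + v = v + v^{2} - 3 H$)
$F{\left(z,s \right)} = 45$ ($F{\left(z,s \right)} = -10 + \left(-10\right)^{2} - 45 = -10 + 100 - 45 = 45$)
$\left(F{\left(-120,-36 \right)} + 23166\right) \left(-17261 + D\right) = \left(45 + 23166\right) \left(-17261 + 3712\right) = 23211 \left(-13549\right) = -314485839$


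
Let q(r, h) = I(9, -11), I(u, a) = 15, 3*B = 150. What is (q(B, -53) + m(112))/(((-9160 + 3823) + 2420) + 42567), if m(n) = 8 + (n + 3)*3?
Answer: 184/19825 ≈ 0.0092812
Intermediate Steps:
B = 50 (B = (1/3)*150 = 50)
q(r, h) = 15
m(n) = 17 + 3*n (m(n) = 8 + (3 + n)*3 = 8 + (9 + 3*n) = 17 + 3*n)
(q(B, -53) + m(112))/(((-9160 + 3823) + 2420) + 42567) = (15 + (17 + 3*112))/(((-9160 + 3823) + 2420) + 42567) = (15 + (17 + 336))/((-5337 + 2420) + 42567) = (15 + 353)/(-2917 + 42567) = 368/39650 = 368*(1/39650) = 184/19825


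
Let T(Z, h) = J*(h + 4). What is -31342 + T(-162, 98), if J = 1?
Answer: -31240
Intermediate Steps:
T(Z, h) = 4 + h (T(Z, h) = 1*(h + 4) = 1*(4 + h) = 4 + h)
-31342 + T(-162, 98) = -31342 + (4 + 98) = -31342 + 102 = -31240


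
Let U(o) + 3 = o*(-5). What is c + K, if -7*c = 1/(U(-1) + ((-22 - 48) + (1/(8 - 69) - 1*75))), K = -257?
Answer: -15694415/61068 ≈ -257.00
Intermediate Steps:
U(o) = -3 - 5*o (U(o) = -3 + o*(-5) = -3 - 5*o)
c = 61/61068 (c = -1/(7*((-3 - 5*(-1)) + ((-22 - 48) + (1/(8 - 69) - 1*75)))) = -1/(7*((-3 + 5) + (-70 + (1/(-61) - 75)))) = -1/(7*(2 + (-70 + (-1/61 - 75)))) = -1/(7*(2 + (-70 - 4576/61))) = -1/(7*(2 - 8846/61)) = -1/(7*(-8724/61)) = -1/7*(-61/8724) = 61/61068 ≈ 0.00099889)
c + K = 61/61068 - 257 = -15694415/61068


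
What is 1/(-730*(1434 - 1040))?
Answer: -1/287620 ≈ -3.4768e-6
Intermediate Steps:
1/(-730*(1434 - 1040)) = 1/(-730*394) = 1/(-287620) = -1/287620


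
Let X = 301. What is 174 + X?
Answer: 475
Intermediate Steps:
174 + X = 174 + 301 = 475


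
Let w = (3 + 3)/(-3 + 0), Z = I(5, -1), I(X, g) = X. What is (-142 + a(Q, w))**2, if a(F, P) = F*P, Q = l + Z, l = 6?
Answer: 26896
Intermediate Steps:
Z = 5
w = -2 (w = 6/(-3) = 6*(-1/3) = -2)
Q = 11 (Q = 6 + 5 = 11)
(-142 + a(Q, w))**2 = (-142 + 11*(-2))**2 = (-142 - 22)**2 = (-164)**2 = 26896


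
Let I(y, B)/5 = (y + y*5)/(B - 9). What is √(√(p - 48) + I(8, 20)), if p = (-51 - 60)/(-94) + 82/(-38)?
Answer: √(8421061440 + 216106*I*√156226778)/19646 ≈ 4.7292 + 0.7399*I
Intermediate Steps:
p = -1745/1786 (p = -111*(-1/94) + 82*(-1/38) = 111/94 - 41/19 = -1745/1786 ≈ -0.97704)
I(y, B) = 30*y/(-9 + B) (I(y, B) = 5*((y + y*5)/(B - 9)) = 5*((y + 5*y)/(-9 + B)) = 5*((6*y)/(-9 + B)) = 5*(6*y/(-9 + B)) = 30*y/(-9 + B))
√(√(p - 48) + I(8, 20)) = √(√(-1745/1786 - 48) + 30*8/(-9 + 20)) = √(√(-87473/1786) + 30*8/11) = √(I*√156226778/1786 + 30*8*(1/11)) = √(I*√156226778/1786 + 240/11) = √(240/11 + I*√156226778/1786)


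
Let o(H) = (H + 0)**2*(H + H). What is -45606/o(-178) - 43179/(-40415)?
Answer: 244440434853/227930577080 ≈ 1.0724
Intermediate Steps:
o(H) = 2*H**3 (o(H) = H**2*(2*H) = 2*H**3)
-45606/o(-178) - 43179/(-40415) = -45606/(2*(-178)**3) - 43179/(-40415) = -45606/(2*(-5639752)) - 43179*(-1/40415) = -45606/(-11279504) + 43179/40415 = -45606*(-1/11279504) + 43179/40415 = 22803/5639752 + 43179/40415 = 244440434853/227930577080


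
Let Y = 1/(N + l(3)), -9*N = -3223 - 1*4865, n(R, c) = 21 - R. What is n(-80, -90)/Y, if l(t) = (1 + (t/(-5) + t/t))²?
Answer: 6822247/75 ≈ 90963.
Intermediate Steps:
N = 2696/3 (N = -(-3223 - 1*4865)/9 = -(-3223 - 4865)/9 = -⅑*(-8088) = 2696/3 ≈ 898.67)
l(t) = (2 - t/5)² (l(t) = (1 + (t*(-⅕) + 1))² = (1 + (-t/5 + 1))² = (1 + (1 - t/5))² = (2 - t/5)²)
Y = 75/67547 (Y = 1/(2696/3 + (-10 + 3)²/25) = 1/(2696/3 + (1/25)*(-7)²) = 1/(2696/3 + (1/25)*49) = 1/(2696/3 + 49/25) = 1/(67547/75) = 75/67547 ≈ 0.0011103)
n(-80, -90)/Y = (21 - 1*(-80))/(75/67547) = (21 + 80)*(67547/75) = 101*(67547/75) = 6822247/75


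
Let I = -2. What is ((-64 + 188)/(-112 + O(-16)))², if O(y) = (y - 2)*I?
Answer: 961/361 ≈ 2.6620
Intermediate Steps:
O(y) = 4 - 2*y (O(y) = (y - 2)*(-2) = (-2 + y)*(-2) = 4 - 2*y)
((-64 + 188)/(-112 + O(-16)))² = ((-64 + 188)/(-112 + (4 - 2*(-16))))² = (124/(-112 + (4 + 32)))² = (124/(-112 + 36))² = (124/(-76))² = (124*(-1/76))² = (-31/19)² = 961/361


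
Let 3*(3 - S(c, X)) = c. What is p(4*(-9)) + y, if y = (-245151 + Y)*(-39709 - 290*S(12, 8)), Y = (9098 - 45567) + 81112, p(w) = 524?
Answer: 7903825376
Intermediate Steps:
S(c, X) = 3 - c/3
Y = 44643 (Y = -36469 + 81112 = 44643)
y = 7903824852 (y = (-245151 + 44643)*(-39709 - 290*(3 - ⅓*12)) = -200508*(-39709 - 290*(3 - 4)) = -200508*(-39709 - 290*(-1)) = -200508*(-39709 + 290) = -200508*(-39419) = 7903824852)
p(4*(-9)) + y = 524 + 7903824852 = 7903825376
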